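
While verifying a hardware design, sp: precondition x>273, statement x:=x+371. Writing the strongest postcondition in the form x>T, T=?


Formula: sp(P, x:=E) = exists old_x. (x = E[old_x/x]) AND P[old_x/x] (old_x is the value of x before the assignment; eliminate old_x by solving x = E[old_x/x] for old_x)
Step 1: Precondition P: x>273, i.e. old_x > 273
Step 2: Assignment gives x = old_x + 371, so old_x = x - 371
Step 3: Substitute into P: x - 371 > 273
Step 4: Simplify: x > 273+371 = 644

644


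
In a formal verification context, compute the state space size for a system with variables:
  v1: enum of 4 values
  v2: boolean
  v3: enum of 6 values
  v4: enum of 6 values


State space = product of domain sizes of all variables.
Domain sizes:
  v1 (enum of 4 values): 4
  v2 (boolean): 2
  v3 (enum of 6 values): 6
  v4 (enum of 6 values): 6
Product = 4 * 2 * 6 * 6 = 288

288


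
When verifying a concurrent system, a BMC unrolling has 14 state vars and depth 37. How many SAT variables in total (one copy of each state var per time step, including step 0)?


BMC unrolls to depth k, creating one copy of each state var for steps 0..k.
Step count = 37 + 1 = 38 (steps 0 through 37)
Vars per step = 14
Total = 14 * 38 = 532

532


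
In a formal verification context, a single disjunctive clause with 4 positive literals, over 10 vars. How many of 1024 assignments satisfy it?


Step 1: Total=2^10=1024
Step 2: Unsat when all 4 false: 2^6=64
Step 3: Sat=1024-64=960

960


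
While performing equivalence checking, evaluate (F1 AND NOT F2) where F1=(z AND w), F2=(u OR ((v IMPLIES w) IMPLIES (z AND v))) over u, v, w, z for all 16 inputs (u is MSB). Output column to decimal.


F1 = (z AND w)
F2 = (u OR ((v IMPLIES w) IMPLIES (z AND v)))
Counterexample to F1=>F2 is where F1=1 and F2=0.
Evaluate each row (bits = u,v,w,z, MSB first):
  row 0 [0000]: F1=0 F2=0 -> F1&~F2 -> 0
  row 1 [0001]: F1=0 F2=0 -> F1&~F2 -> 0
  row 2 [0010]: F1=0 F2=0 -> F1&~F2 -> 0
  row 3 [0011]: F1=1 F2=0 -> F1&~F2 -> 1
  row 4 [0100]: F1=0 F2=1 -> F1&~F2 -> 0
  row 5 [0101]: F1=0 F2=1 -> F1&~F2 -> 0
  row 6 [0110]: F1=0 F2=0 -> F1&~F2 -> 0
  row 7 [0111]: F1=1 F2=1 -> F1&~F2 -> 0
  row 8 [1000]: F1=0 F2=1 -> F1&~F2 -> 0
  row 9 [1001]: F1=0 F2=1 -> F1&~F2 -> 0
  row 10 [1010]: F1=0 F2=1 -> F1&~F2 -> 0
  row 11 [1011]: F1=1 F2=1 -> F1&~F2 -> 0
  row 12 [1100]: F1=0 F2=1 -> F1&~F2 -> 0
  row 13 [1101]: F1=0 F2=1 -> F1&~F2 -> 0
  row 14 [1110]: F1=0 F2=1 -> F1&~F2 -> 0
  row 15 [1111]: F1=1 F2=1 -> F1&~F2 -> 0
Full result column, 4 rows per line (u,v fixed per line; w,z runs 00..11 left to right):
  rows 0-3 [u,v=00]: 0001  = hex 1
  rows 4-7 [u,v=01]: 0000  = hex 0
  rows 8-11 [u,v=10]: 0000  = hex 0
  rows 12-15 [u,v=11]: 0000  = hex 0
Counterexample vector (row 0 .. row 15) = 0001000000000000
Output column grouped in 4s = 0001 0000 0000 0000 = 0x1000
Convert to decimal digit by digit (value = value*16 + digit):
  1 -> 1
  1*16 + 0 = 16
  16*16 + 0 = 256
  256*16 + 0 = 4096
Decimal = 4096

4096


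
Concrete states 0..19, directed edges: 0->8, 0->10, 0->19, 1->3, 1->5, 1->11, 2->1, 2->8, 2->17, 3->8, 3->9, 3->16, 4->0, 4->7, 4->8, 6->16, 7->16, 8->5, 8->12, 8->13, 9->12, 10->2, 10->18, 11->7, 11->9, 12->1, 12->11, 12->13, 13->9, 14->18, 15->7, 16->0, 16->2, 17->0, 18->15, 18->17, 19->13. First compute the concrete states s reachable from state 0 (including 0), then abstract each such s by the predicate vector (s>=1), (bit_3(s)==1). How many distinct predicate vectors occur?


BFS from 0:
Concrete reachable: {0, 1, 2, 3, 5, 7, 8, 9, 10, 11, 12, 13, 15, 16, 17, 18, 19}
Abstract via predicates (s>=1), (bit_3(s)==1):
  (0,0) <- {0}
  (1,0) <- {1, 2, 3, 5, 7, 16, 17, 18, 19}
  (1,1) <- {8, 9, 10, 11, 12, 13, 15}
Distinct abstract states = 3

3


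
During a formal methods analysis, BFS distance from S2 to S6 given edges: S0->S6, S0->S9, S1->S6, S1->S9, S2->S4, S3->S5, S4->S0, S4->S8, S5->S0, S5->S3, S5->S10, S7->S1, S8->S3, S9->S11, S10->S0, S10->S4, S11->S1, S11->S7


BFS layer-by-layer from S2:
  dist 0: {S2}
  dist 1: {S4}
  dist 2: {S0, S8}
  dist 3: {S3, S6, S9}
  -> S6 reached at distance 3
Shortest path length = 3

3


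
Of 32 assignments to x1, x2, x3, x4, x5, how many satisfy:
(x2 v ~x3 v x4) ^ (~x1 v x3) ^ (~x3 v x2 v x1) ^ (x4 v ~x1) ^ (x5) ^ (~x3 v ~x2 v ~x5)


CNF with 6 clauses over 5 vars (32 assignments).
An assignment satisfies CNF iff every clause has >=1 true literal.
Check each row (bits = x1,x2,x3,x4,x5; clause T/F shown):
  row 0 [00000]: clauses=TTTTFT -> 0
  row 1 [00001]: clauses=TTTTTT -> 1
  row 2 [00010]: clauses=TTTTFT -> 0
  row 3 [00011]: clauses=TTTTTT -> 1
  row 4 [00100]: clauses=FTFTFT -> 0
  row 5 [00101]: clauses=FTFTTT -> 0
  row 6 [00110]: clauses=TTFTFT -> 0
  row 7 [00111]: clauses=TTFTTT -> 0
  row 8 [01000]: clauses=TTTTFT -> 0
  row 9 [01001]: clauses=TTTTTT -> 1
  row 10 [01010]: clauses=TTTTFT -> 0
  row 11 [01011]: clauses=TTTTTT -> 1
  row 12 [01100]: clauses=TTTTFT -> 0
  row 13 [01101]: clauses=TTTTTF -> 0
  row 14 [01110]: clauses=TTTTFT -> 0
  row 15 [01111]: clauses=TTTTTF -> 0
  row 16 [10000]: clauses=TFTFFT -> 0
  row 17 [10001]: clauses=TFTFTT -> 0
  row 18 [10010]: clauses=TFTTFT -> 0
  row 19 [10011]: clauses=TFTTTT -> 0
  row 20 [10100]: clauses=FTTFFT -> 0
  row 21 [10101]: clauses=FTTFTT -> 0
  row 22 [10110]: clauses=TTTTFT -> 0
  row 23 [10111]: clauses=TTTTTT -> 1
  row 24 [11000]: clauses=TFTFFT -> 0
  row 25 [11001]: clauses=TFTFTT -> 0
  row 26 [11010]: clauses=TFTTFT -> 0
  row 27 [11011]: clauses=TFTTTT -> 0
  row 28 [11100]: clauses=TTTFFT -> 0
  row 29 [11101]: clauses=TTTFTF -> 0
  row 30 [11110]: clauses=TTTTFT -> 0
  row 31 [11111]: clauses=TTTTTF -> 0
Full result column, 8 rows per line (x1,x2 fixed per line; x3,x4,x5 runs 000..111 left to right):
  rows 0-7 [x1,x2=00]: 01010000  (ones: 2)
  rows 8-15 [x1,x2=01]: 01010000  (ones: 2)
  rows 16-23 [x1,x2=10]: 00000001  (ones: 1)
  rows 24-31 [x1,x2=11]: 00000000  (ones: 0)
Satisfying assignments = 2+2+1+0 = 5

5


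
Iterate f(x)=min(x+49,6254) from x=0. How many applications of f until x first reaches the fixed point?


Step 1: x=0, cap=6254, increment=49
Step 2: x grows by 49 each step until capped at 6254; fixed point is x=6254
Step 3: iterations = ceil(6254/49) = 128

128


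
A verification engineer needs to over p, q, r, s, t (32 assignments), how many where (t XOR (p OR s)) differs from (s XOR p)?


F1 = (t XOR (p OR s))
F2 = (s XOR p)
Evaluate both on each of 32 rows (bits = p,q,r,s,t):
  row 0 [00000]: F1=0 F2=0 -> 0
  row 1 [00001]: F1=1 F2=0 (differ) -> 1
  row 2 [00010]: F1=1 F2=1 -> 0
  row 3 [00011]: F1=0 F2=1 (differ) -> 1
  row 4 [00100]: F1=0 F2=0 -> 0
  row 5 [00101]: F1=1 F2=0 (differ) -> 1
  row 6 [00110]: F1=1 F2=1 -> 0
  row 7 [00111]: F1=0 F2=1 (differ) -> 1
  row 8 [01000]: F1=0 F2=0 -> 0
  row 9 [01001]: F1=1 F2=0 (differ) -> 1
  row 10 [01010]: F1=1 F2=1 -> 0
  row 11 [01011]: F1=0 F2=1 (differ) -> 1
  row 12 [01100]: F1=0 F2=0 -> 0
  row 13 [01101]: F1=1 F2=0 (differ) -> 1
  row 14 [01110]: F1=1 F2=1 -> 0
  row 15 [01111]: F1=0 F2=1 (differ) -> 1
  row 16 [10000]: F1=1 F2=1 -> 0
  row 17 [10001]: F1=0 F2=1 (differ) -> 1
  row 18 [10010]: F1=1 F2=0 (differ) -> 1
  row 19 [10011]: F1=0 F2=0 -> 0
  row 20 [10100]: F1=1 F2=1 -> 0
  row 21 [10101]: F1=0 F2=1 (differ) -> 1
  row 22 [10110]: F1=1 F2=0 (differ) -> 1
  row 23 [10111]: F1=0 F2=0 -> 0
  row 24 [11000]: F1=1 F2=1 -> 0
  row 25 [11001]: F1=0 F2=1 (differ) -> 1
  row 26 [11010]: F1=1 F2=0 (differ) -> 1
  row 27 [11011]: F1=0 F2=0 -> 0
  row 28 [11100]: F1=1 F2=1 -> 0
  row 29 [11101]: F1=0 F2=1 (differ) -> 1
  row 30 [11110]: F1=1 F2=0 (differ) -> 1
  row 31 [11111]: F1=0 F2=0 -> 0
Full result column, 8 rows per line (p,q fixed per line; r,s,t runs 000..111 left to right):
  rows 0-7 [p,q=00]: 01010101  (ones: 4)
  rows 8-15 [p,q=01]: 01010101  (ones: 4)
  rows 16-23 [p,q=10]: 01100110  (ones: 4)
  rows 24-31 [p,q=11]: 01100110  (ones: 4)
Disagreements = 4+4+4+4 = 16

16


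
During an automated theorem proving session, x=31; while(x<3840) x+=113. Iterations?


Step 1: x goes from 31 toward 3840 by 113; the body runs while x<3840, so iterations = ceil((bound-start)/step)
Step 2: Distance=3809
Step 3: ceil(3809/113)=34

34


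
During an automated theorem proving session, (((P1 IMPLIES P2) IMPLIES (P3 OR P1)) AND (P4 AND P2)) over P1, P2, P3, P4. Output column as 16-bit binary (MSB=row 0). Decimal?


Formula: (((P1 IMPLIES P2) IMPLIES (P3 OR P1)) AND (P4 AND P2)) over P1, P2, P3, P4 (16 rows)
Evaluate each row (bits = P1,P2,P3,P4, MSB first):
  row 0 [0000]: (((0 IMPLIES 0) IMPLIES (0 OR 0)) AND (0 AND 0)) -> 0
  row 1 [0001]: (((0 IMPLIES 0) IMPLIES (0 OR 0)) AND (1 AND 0)) -> 0
  row 2 [0010]: (((0 IMPLIES 0) IMPLIES (1 OR 0)) AND (0 AND 0)) -> 0
  row 3 [0011]: (((0 IMPLIES 0) IMPLIES (1 OR 0)) AND (1 AND 0)) -> 0
  row 4 [0100]: (((0 IMPLIES 1) IMPLIES (0 OR 0)) AND (0 AND 1)) -> 0
  row 5 [0101]: (((0 IMPLIES 1) IMPLIES (0 OR 0)) AND (1 AND 1)) -> 0
  row 6 [0110]: (((0 IMPLIES 1) IMPLIES (1 OR 0)) AND (0 AND 1)) -> 0
  row 7 [0111]: (((0 IMPLIES 1) IMPLIES (1 OR 0)) AND (1 AND 1)) -> 1
  row 8 [1000]: (((1 IMPLIES 0) IMPLIES (0 OR 1)) AND (0 AND 0)) -> 0
  row 9 [1001]: (((1 IMPLIES 0) IMPLIES (0 OR 1)) AND (1 AND 0)) -> 0
  row 10 [1010]: (((1 IMPLIES 0) IMPLIES (1 OR 1)) AND (0 AND 0)) -> 0
  row 11 [1011]: (((1 IMPLIES 0) IMPLIES (1 OR 1)) AND (1 AND 0)) -> 0
  row 12 [1100]: (((1 IMPLIES 1) IMPLIES (0 OR 1)) AND (0 AND 1)) -> 0
  row 13 [1101]: (((1 IMPLIES 1) IMPLIES (0 OR 1)) AND (1 AND 1)) -> 1
  row 14 [1110]: (((1 IMPLIES 1) IMPLIES (1 OR 1)) AND (0 AND 1)) -> 0
  row 15 [1111]: (((1 IMPLIES 1) IMPLIES (1 OR 1)) AND (1 AND 1)) -> 1
Full result column, 4 rows per line (P1,P2 fixed per line; P3,P4 runs 00..11 left to right):
  rows 0-3 [P1,P2=00]: 0000  = hex 0
  rows 4-7 [P1,P2=01]: 0001  = hex 1
  rows 8-11 [P1,P2=10]: 0000  = hex 0
  rows 12-15 [P1,P2=11]: 0101  = hex 5
Output column (row 0 .. row 15) = 0000000100000101
Output column grouped in 4s = 0000 0001 0000 0101 = 0x0105
Convert to decimal digit by digit (value = value*16 + digit):
  0 -> 0
  0*16 + 1 = 1
  1*16 + 0 = 16
  16*16 + 5 = 261
Decimal = 261

261


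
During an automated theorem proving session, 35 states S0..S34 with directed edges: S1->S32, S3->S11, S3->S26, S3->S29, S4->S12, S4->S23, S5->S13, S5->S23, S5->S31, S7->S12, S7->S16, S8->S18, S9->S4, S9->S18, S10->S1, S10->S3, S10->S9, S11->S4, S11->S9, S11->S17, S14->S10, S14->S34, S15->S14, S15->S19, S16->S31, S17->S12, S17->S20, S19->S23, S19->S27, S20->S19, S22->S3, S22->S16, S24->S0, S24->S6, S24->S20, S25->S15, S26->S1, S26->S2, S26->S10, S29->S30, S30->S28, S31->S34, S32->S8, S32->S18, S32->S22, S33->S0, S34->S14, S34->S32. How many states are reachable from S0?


BFS from S0:
  layer 0: {S0}
Reachable set: {S0}
Count = 1

1


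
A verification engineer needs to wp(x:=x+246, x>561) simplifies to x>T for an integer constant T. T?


Formula: wp(x:=E, P) = P[E/x] (substitute E for x in postcondition)
Step 1: Postcondition: x>561
Step 2: Substitute x+246 for x: x+246>561
Step 3: Solve for x: x > 561-246 = 315

315


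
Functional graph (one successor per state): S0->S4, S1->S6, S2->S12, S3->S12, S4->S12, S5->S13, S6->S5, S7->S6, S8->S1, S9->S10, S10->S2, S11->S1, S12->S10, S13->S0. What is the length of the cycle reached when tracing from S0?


Trace from S0 until a state repeats:
  S0 -> S4 -> S12 -> S10 -> S2 -> S12
S12 first seen at step 2, revisited at step 5.
Cycle length = 5 - 2 = 3

3


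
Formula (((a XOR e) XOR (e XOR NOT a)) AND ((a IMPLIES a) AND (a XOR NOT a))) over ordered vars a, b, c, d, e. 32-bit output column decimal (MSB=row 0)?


Formula: (((a XOR e) XOR (e XOR NOT a)) AND ((a IMPLIES a) AND (a XOR NOT a))) over a, b, c, d, e (32 rows)
Evaluate each row (bits = a,b,c,d,e, MSB first):
  row 0 [00000]: (((0 XOR 0) XOR (0 XOR NOT 0)) AND ((0 IMPLIES 0) AND (0 XOR NOT 0))) -> 1
  row 1 [00001]: (((0 XOR 1) XOR (1 XOR NOT 0)) AND ((0 IMPLIES 0) AND (0 XOR NOT 0))) -> 1
  row 2 [00010]: (((0 XOR 0) XOR (0 XOR NOT 0)) AND ((0 IMPLIES 0) AND (0 XOR NOT 0))) -> 1
  row 3 [00011]: (((0 XOR 1) XOR (1 XOR NOT 0)) AND ((0 IMPLIES 0) AND (0 XOR NOT 0))) -> 1
  row 4 [00100]: (((0 XOR 0) XOR (0 XOR NOT 0)) AND ((0 IMPLIES 0) AND (0 XOR NOT 0))) -> 1
  row 5 [00101]: (((0 XOR 1) XOR (1 XOR NOT 0)) AND ((0 IMPLIES 0) AND (0 XOR NOT 0))) -> 1
  row 6 [00110]: (((0 XOR 0) XOR (0 XOR NOT 0)) AND ((0 IMPLIES 0) AND (0 XOR NOT 0))) -> 1
  row 7 [00111]: (((0 XOR 1) XOR (1 XOR NOT 0)) AND ((0 IMPLIES 0) AND (0 XOR NOT 0))) -> 1
  row 8 [01000]: (((0 XOR 0) XOR (0 XOR NOT 0)) AND ((0 IMPLIES 0) AND (0 XOR NOT 0))) -> 1
  row 9 [01001]: (((0 XOR 1) XOR (1 XOR NOT 0)) AND ((0 IMPLIES 0) AND (0 XOR NOT 0))) -> 1
  row 10 [01010]: (((0 XOR 0) XOR (0 XOR NOT 0)) AND ((0 IMPLIES 0) AND (0 XOR NOT 0))) -> 1
  row 11 [01011]: (((0 XOR 1) XOR (1 XOR NOT 0)) AND ((0 IMPLIES 0) AND (0 XOR NOT 0))) -> 1
  row 12 [01100]: (((0 XOR 0) XOR (0 XOR NOT 0)) AND ((0 IMPLIES 0) AND (0 XOR NOT 0))) -> 1
  row 13 [01101]: (((0 XOR 1) XOR (1 XOR NOT 0)) AND ((0 IMPLIES 0) AND (0 XOR NOT 0))) -> 1
  row 14 [01110]: (((0 XOR 0) XOR (0 XOR NOT 0)) AND ((0 IMPLIES 0) AND (0 XOR NOT 0))) -> 1
  row 15 [01111]: (((0 XOR 1) XOR (1 XOR NOT 0)) AND ((0 IMPLIES 0) AND (0 XOR NOT 0))) -> 1
  row 16 [10000]: (((1 XOR 0) XOR (0 XOR NOT 1)) AND ((1 IMPLIES 1) AND (1 XOR NOT 1))) -> 1
  row 17 [10001]: (((1 XOR 1) XOR (1 XOR NOT 1)) AND ((1 IMPLIES 1) AND (1 XOR NOT 1))) -> 1
  row 18 [10010]: (((1 XOR 0) XOR (0 XOR NOT 1)) AND ((1 IMPLIES 1) AND (1 XOR NOT 1))) -> 1
  row 19 [10011]: (((1 XOR 1) XOR (1 XOR NOT 1)) AND ((1 IMPLIES 1) AND (1 XOR NOT 1))) -> 1
  row 20 [10100]: (((1 XOR 0) XOR (0 XOR NOT 1)) AND ((1 IMPLIES 1) AND (1 XOR NOT 1))) -> 1
  row 21 [10101]: (((1 XOR 1) XOR (1 XOR NOT 1)) AND ((1 IMPLIES 1) AND (1 XOR NOT 1))) -> 1
  row 22 [10110]: (((1 XOR 0) XOR (0 XOR NOT 1)) AND ((1 IMPLIES 1) AND (1 XOR NOT 1))) -> 1
  row 23 [10111]: (((1 XOR 1) XOR (1 XOR NOT 1)) AND ((1 IMPLIES 1) AND (1 XOR NOT 1))) -> 1
  row 24 [11000]: (((1 XOR 0) XOR (0 XOR NOT 1)) AND ((1 IMPLIES 1) AND (1 XOR NOT 1))) -> 1
  row 25 [11001]: (((1 XOR 1) XOR (1 XOR NOT 1)) AND ((1 IMPLIES 1) AND (1 XOR NOT 1))) -> 1
  row 26 [11010]: (((1 XOR 0) XOR (0 XOR NOT 1)) AND ((1 IMPLIES 1) AND (1 XOR NOT 1))) -> 1
  row 27 [11011]: (((1 XOR 1) XOR (1 XOR NOT 1)) AND ((1 IMPLIES 1) AND (1 XOR NOT 1))) -> 1
  row 28 [11100]: (((1 XOR 0) XOR (0 XOR NOT 1)) AND ((1 IMPLIES 1) AND (1 XOR NOT 1))) -> 1
  row 29 [11101]: (((1 XOR 1) XOR (1 XOR NOT 1)) AND ((1 IMPLIES 1) AND (1 XOR NOT 1))) -> 1
  row 30 [11110]: (((1 XOR 0) XOR (0 XOR NOT 1)) AND ((1 IMPLIES 1) AND (1 XOR NOT 1))) -> 1
  row 31 [11111]: (((1 XOR 1) XOR (1 XOR NOT 1)) AND ((1 IMPLIES 1) AND (1 XOR NOT 1))) -> 1
Full result column, 4 rows per line (a,b,c fixed per line; d,e runs 00..11 left to right):
  rows 0-3 [a,b,c=000]: 1111  = hex F
  rows 4-7 [a,b,c=001]: 1111  = hex F
  rows 8-11 [a,b,c=010]: 1111  = hex F
  rows 12-15 [a,b,c=011]: 1111  = hex F
  rows 16-19 [a,b,c=100]: 1111  = hex F
  rows 20-23 [a,b,c=101]: 1111  = hex F
  rows 24-27 [a,b,c=110]: 1111  = hex F
  rows 28-31 [a,b,c=111]: 1111  = hex F
Output column (row 0 .. row 31) = 11111111111111111111111111111111
Output column grouped in 4s = 1111 1111 1111 1111 1111 1111 1111 1111 = 0xFFFFFFFF
Convert to decimal digit by digit (value = value*16 + digit):
  F -> 15
  15*16 + 15 (F) = 255
  255*16 + 15 (F) = 4095
  4095*16 + 15 (F) = 65535
  65535*16 + 15 (F) = 1048575
  1048575*16 + 15 (F) = 16777215
  16777215*16 + 15 (F) = 268435455
  268435455*16 + 15 (F) = 4294967295
Decimal = 4294967295

4294967295


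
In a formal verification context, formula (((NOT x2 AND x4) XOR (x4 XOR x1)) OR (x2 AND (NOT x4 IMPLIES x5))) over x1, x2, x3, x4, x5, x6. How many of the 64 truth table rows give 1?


Formula: (((NOT x2 AND x4) XOR (x4 XOR x1)) OR (x2 AND (NOT x4 IMPLIES x5))) over 6 vars (64 rows)
Evaluate each row (x1, x2, x3, x4, x5, x6 as bits, MSB first):
  row 0 [000000]: (((NOT 0 AND 0) XOR (0 XOR 0)) OR (0 AND (NOT 0 IMPLIES 0))) -> 0
  row 1 [000001]: (((NOT 0 AND 0) XOR (0 XOR 0)) OR (0 AND (NOT 0 IMPLIES 0))) -> 0
  row 2 [000010]: (((NOT 0 AND 0) XOR (0 XOR 0)) OR (0 AND (NOT 0 IMPLIES 1))) -> 0
  row 3 [000011]: (((NOT 0 AND 0) XOR (0 XOR 0)) OR (0 AND (NOT 0 IMPLIES 1))) -> 0
  row 4 [000100]: (((NOT 0 AND 1) XOR (1 XOR 0)) OR (0 AND (NOT 1 IMPLIES 0))) -> 0
  (every remaining row is evaluated the same way; all 64 results are listed next)
Full result column, 8 rows per line (x1,x2,x3 fixed per line; x4,x5,x6 runs 000..111 left to right):
  rows 0-7 [x1,x2,x3=000]: 00000000  (ones: 0)
  rows 8-15 [x1,x2,x3=001]: 00000000  (ones: 0)
  rows 16-23 [x1,x2,x3=010]: 00111111  (ones: 6)
  rows 24-31 [x1,x2,x3=011]: 00111111  (ones: 6)
  rows 32-39 [x1,x2,x3=100]: 11111111  (ones: 8)
  rows 40-47 [x1,x2,x3=101]: 11111111  (ones: 8)
  rows 48-55 [x1,x2,x3=110]: 11111111  (ones: 8)
  rows 56-63 [x1,x2,x3=111]: 11111111  (ones: 8)
Count of 1-rows = 0+0+6+6+8+8+8+8 = 44

44


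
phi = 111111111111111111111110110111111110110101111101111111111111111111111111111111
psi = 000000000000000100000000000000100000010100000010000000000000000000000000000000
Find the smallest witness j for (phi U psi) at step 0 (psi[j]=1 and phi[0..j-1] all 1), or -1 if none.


(phi U psi) at 0: need smallest j with psi[j]=1 and phi[i]=1 for all i in [0,j).
Scan from step 0:
  step 0: phi=1, psi=0 -> continue
  step 1: phi=1, psi=0 -> continue
  step 2: phi=1, psi=0 -> continue
  step 3: phi=1, psi=0 -> continue
  step 15: psi=1 and phi held for [0,15) -> witness found
Witness step = 15

15


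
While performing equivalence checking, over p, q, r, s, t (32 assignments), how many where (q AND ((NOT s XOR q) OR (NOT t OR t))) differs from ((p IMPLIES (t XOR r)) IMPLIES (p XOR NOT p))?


F1 = (q AND ((NOT s XOR q) OR (NOT t OR t)))
F2 = ((p IMPLIES (t XOR r)) IMPLIES (p XOR NOT p))
Evaluate both on each of 32 rows (bits = p,q,r,s,t):
  row 0 [00000]: F1=0 F2=1 (differ) -> 1
  row 1 [00001]: F1=0 F2=1 (differ) -> 1
  row 2 [00010]: F1=0 F2=1 (differ) -> 1
  row 3 [00011]: F1=0 F2=1 (differ) -> 1
  row 4 [00100]: F1=0 F2=1 (differ) -> 1
  row 5 [00101]: F1=0 F2=1 (differ) -> 1
  row 6 [00110]: F1=0 F2=1 (differ) -> 1
  row 7 [00111]: F1=0 F2=1 (differ) -> 1
  row 8 [01000]: F1=1 F2=1 -> 0
  row 9 [01001]: F1=1 F2=1 -> 0
  row 10 [01010]: F1=1 F2=1 -> 0
  row 11 [01011]: F1=1 F2=1 -> 0
  row 12 [01100]: F1=1 F2=1 -> 0
  row 13 [01101]: F1=1 F2=1 -> 0
  row 14 [01110]: F1=1 F2=1 -> 0
  row 15 [01111]: F1=1 F2=1 -> 0
  row 16 [10000]: F1=0 F2=1 (differ) -> 1
  row 17 [10001]: F1=0 F2=1 (differ) -> 1
  row 18 [10010]: F1=0 F2=1 (differ) -> 1
  row 19 [10011]: F1=0 F2=1 (differ) -> 1
  row 20 [10100]: F1=0 F2=1 (differ) -> 1
  row 21 [10101]: F1=0 F2=1 (differ) -> 1
  row 22 [10110]: F1=0 F2=1 (differ) -> 1
  row 23 [10111]: F1=0 F2=1 (differ) -> 1
  row 24 [11000]: F1=1 F2=1 -> 0
  row 25 [11001]: F1=1 F2=1 -> 0
  row 26 [11010]: F1=1 F2=1 -> 0
  row 27 [11011]: F1=1 F2=1 -> 0
  row 28 [11100]: F1=1 F2=1 -> 0
  row 29 [11101]: F1=1 F2=1 -> 0
  row 30 [11110]: F1=1 F2=1 -> 0
  row 31 [11111]: F1=1 F2=1 -> 0
Full result column, 8 rows per line (p,q fixed per line; r,s,t runs 000..111 left to right):
  rows 0-7 [p,q=00]: 11111111  (ones: 8)
  rows 8-15 [p,q=01]: 00000000  (ones: 0)
  rows 16-23 [p,q=10]: 11111111  (ones: 8)
  rows 24-31 [p,q=11]: 00000000  (ones: 0)
Disagreements = 8+0+8+0 = 16

16


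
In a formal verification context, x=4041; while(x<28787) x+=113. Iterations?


Step 1: x goes from 4041 toward 28787 by 113; the body runs while x<28787, so iterations = ceil((bound-start)/step)
Step 2: Distance=24746
Step 3: ceil(24746/113)=219

219


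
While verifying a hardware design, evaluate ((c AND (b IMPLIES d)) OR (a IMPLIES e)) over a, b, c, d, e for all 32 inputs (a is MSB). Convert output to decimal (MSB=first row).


Formula: ((c AND (b IMPLIES d)) OR (a IMPLIES e)) over a, b, c, d, e (32 rows)
Evaluate each row (bits = a,b,c,d,e, MSB first):
  row 0 [00000]: ((0 AND (0 IMPLIES 0)) OR (0 IMPLIES 0)) -> 1
  row 1 [00001]: ((0 AND (0 IMPLIES 0)) OR (0 IMPLIES 1)) -> 1
  row 2 [00010]: ((0 AND (0 IMPLIES 1)) OR (0 IMPLIES 0)) -> 1
  row 3 [00011]: ((0 AND (0 IMPLIES 1)) OR (0 IMPLIES 1)) -> 1
  row 4 [00100]: ((1 AND (0 IMPLIES 0)) OR (0 IMPLIES 0)) -> 1
  row 5 [00101]: ((1 AND (0 IMPLIES 0)) OR (0 IMPLIES 1)) -> 1
  row 6 [00110]: ((1 AND (0 IMPLIES 1)) OR (0 IMPLIES 0)) -> 1
  row 7 [00111]: ((1 AND (0 IMPLIES 1)) OR (0 IMPLIES 1)) -> 1
  row 8 [01000]: ((0 AND (1 IMPLIES 0)) OR (0 IMPLIES 0)) -> 1
  row 9 [01001]: ((0 AND (1 IMPLIES 0)) OR (0 IMPLIES 1)) -> 1
  row 10 [01010]: ((0 AND (1 IMPLIES 1)) OR (0 IMPLIES 0)) -> 1
  row 11 [01011]: ((0 AND (1 IMPLIES 1)) OR (0 IMPLIES 1)) -> 1
  row 12 [01100]: ((1 AND (1 IMPLIES 0)) OR (0 IMPLIES 0)) -> 1
  row 13 [01101]: ((1 AND (1 IMPLIES 0)) OR (0 IMPLIES 1)) -> 1
  row 14 [01110]: ((1 AND (1 IMPLIES 1)) OR (0 IMPLIES 0)) -> 1
  row 15 [01111]: ((1 AND (1 IMPLIES 1)) OR (0 IMPLIES 1)) -> 1
  row 16 [10000]: ((0 AND (0 IMPLIES 0)) OR (1 IMPLIES 0)) -> 0
  row 17 [10001]: ((0 AND (0 IMPLIES 0)) OR (1 IMPLIES 1)) -> 1
  row 18 [10010]: ((0 AND (0 IMPLIES 1)) OR (1 IMPLIES 0)) -> 0
  row 19 [10011]: ((0 AND (0 IMPLIES 1)) OR (1 IMPLIES 1)) -> 1
  row 20 [10100]: ((1 AND (0 IMPLIES 0)) OR (1 IMPLIES 0)) -> 1
  row 21 [10101]: ((1 AND (0 IMPLIES 0)) OR (1 IMPLIES 1)) -> 1
  row 22 [10110]: ((1 AND (0 IMPLIES 1)) OR (1 IMPLIES 0)) -> 1
  row 23 [10111]: ((1 AND (0 IMPLIES 1)) OR (1 IMPLIES 1)) -> 1
  row 24 [11000]: ((0 AND (1 IMPLIES 0)) OR (1 IMPLIES 0)) -> 0
  row 25 [11001]: ((0 AND (1 IMPLIES 0)) OR (1 IMPLIES 1)) -> 1
  row 26 [11010]: ((0 AND (1 IMPLIES 1)) OR (1 IMPLIES 0)) -> 0
  row 27 [11011]: ((0 AND (1 IMPLIES 1)) OR (1 IMPLIES 1)) -> 1
  row 28 [11100]: ((1 AND (1 IMPLIES 0)) OR (1 IMPLIES 0)) -> 0
  row 29 [11101]: ((1 AND (1 IMPLIES 0)) OR (1 IMPLIES 1)) -> 1
  row 30 [11110]: ((1 AND (1 IMPLIES 1)) OR (1 IMPLIES 0)) -> 1
  row 31 [11111]: ((1 AND (1 IMPLIES 1)) OR (1 IMPLIES 1)) -> 1
Full result column, 4 rows per line (a,b,c fixed per line; d,e runs 00..11 left to right):
  rows 0-3 [a,b,c=000]: 1111  = hex F
  rows 4-7 [a,b,c=001]: 1111  = hex F
  rows 8-11 [a,b,c=010]: 1111  = hex F
  rows 12-15 [a,b,c=011]: 1111  = hex F
  rows 16-19 [a,b,c=100]: 0101  = hex 5
  rows 20-23 [a,b,c=101]: 1111  = hex F
  rows 24-27 [a,b,c=110]: 0101  = hex 5
  rows 28-31 [a,b,c=111]: 0111  = hex 7
Output column (row 0 .. row 31) = 11111111111111110101111101010111
Output column grouped in 4s = 1111 1111 1111 1111 0101 1111 0101 0111 = 0xFFFF5F57
Convert to decimal digit by digit (value = value*16 + digit):
  F -> 15
  15*16 + 15 (F) = 255
  255*16 + 15 (F) = 4095
  4095*16 + 15 (F) = 65535
  65535*16 + 5 = 1048565
  1048565*16 + 15 (F) = 16777055
  16777055*16 + 5 = 268432885
  268432885*16 + 7 = 4294926167
Decimal = 4294926167

4294926167


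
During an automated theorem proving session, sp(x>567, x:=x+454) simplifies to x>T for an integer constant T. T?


Formula: sp(P, x:=E) = exists old_x. (x = E[old_x/x]) AND P[old_x/x] (old_x is the value of x before the assignment; eliminate old_x by solving x = E[old_x/x] for old_x)
Step 1: Precondition P: x>567, i.e. old_x > 567
Step 2: Assignment gives x = old_x + 454, so old_x = x - 454
Step 3: Substitute into P: x - 454 > 567
Step 4: Simplify: x > 567+454 = 1021

1021


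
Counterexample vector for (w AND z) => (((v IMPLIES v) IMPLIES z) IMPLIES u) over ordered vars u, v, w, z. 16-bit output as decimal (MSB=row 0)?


F1 = (w AND z)
F2 = (((v IMPLIES v) IMPLIES z) IMPLIES u)
Counterexample to F1=>F2 is where F1=1 and F2=0.
Evaluate each row (bits = u,v,w,z, MSB first):
  row 0 [0000]: F1=0 F2=1 -> F1&~F2 -> 0
  row 1 [0001]: F1=0 F2=0 -> F1&~F2 -> 0
  row 2 [0010]: F1=0 F2=1 -> F1&~F2 -> 0
  row 3 [0011]: F1=1 F2=0 -> F1&~F2 -> 1
  row 4 [0100]: F1=0 F2=1 -> F1&~F2 -> 0
  row 5 [0101]: F1=0 F2=0 -> F1&~F2 -> 0
  row 6 [0110]: F1=0 F2=1 -> F1&~F2 -> 0
  row 7 [0111]: F1=1 F2=0 -> F1&~F2 -> 1
  row 8 [1000]: F1=0 F2=1 -> F1&~F2 -> 0
  row 9 [1001]: F1=0 F2=1 -> F1&~F2 -> 0
  row 10 [1010]: F1=0 F2=1 -> F1&~F2 -> 0
  row 11 [1011]: F1=1 F2=1 -> F1&~F2 -> 0
  row 12 [1100]: F1=0 F2=1 -> F1&~F2 -> 0
  row 13 [1101]: F1=0 F2=1 -> F1&~F2 -> 0
  row 14 [1110]: F1=0 F2=1 -> F1&~F2 -> 0
  row 15 [1111]: F1=1 F2=1 -> F1&~F2 -> 0
Full result column, 4 rows per line (u,v fixed per line; w,z runs 00..11 left to right):
  rows 0-3 [u,v=00]: 0001  = hex 1
  rows 4-7 [u,v=01]: 0001  = hex 1
  rows 8-11 [u,v=10]: 0000  = hex 0
  rows 12-15 [u,v=11]: 0000  = hex 0
Counterexample vector (row 0 .. row 15) = 0001000100000000
Output column grouped in 4s = 0001 0001 0000 0000 = 0x1100
Convert to decimal digit by digit (value = value*16 + digit):
  1 -> 1
  1*16 + 1 = 17
  17*16 + 0 = 272
  272*16 + 0 = 4352
Decimal = 4352

4352


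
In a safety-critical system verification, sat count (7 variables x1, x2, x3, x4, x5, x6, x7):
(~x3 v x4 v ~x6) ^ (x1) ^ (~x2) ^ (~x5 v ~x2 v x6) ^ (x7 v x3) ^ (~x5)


CNF with 6 clauses over 7 vars (128 assignments).
An assignment satisfies CNF iff every clause has >=1 true literal.
Check each row (bits = x1,x2,x3,x4,x5,x6,x7; clause T/F shown):
  row 0 [0000000]: clauses=TFTTFT -> 0
  row 1 [0000001]: clauses=TFTTTT -> 0
  row 2 [0000010]: clauses=TFTTFT -> 0
  row 3 [0000011]: clauses=TFTTTT -> 0
  row 4 [0000100]: clauses=TFTTFF -> 0
  (every remaining row is evaluated the same way; all 128 results are listed next)
Full result column, 8 rows per line (x1,x2,x3,x4 fixed per line; x5,x6,x7 runs 000..111 left to right):
  rows 0-7 [x1,x2,x3,x4=0000]: 00000000  (ones: 0)
  rows 8-15 [x1,x2,x3,x4=0001]: 00000000  (ones: 0)
  rows 16-23 [x1,x2,x3,x4=0010]: 00000000  (ones: 0)
  rows 24-31 [x1,x2,x3,x4=0011]: 00000000  (ones: 0)
  rows 32-39 [x1,x2,x3,x4=0100]: 00000000  (ones: 0)
  rows 40-47 [x1,x2,x3,x4=0101]: 00000000  (ones: 0)
  rows 48-55 [x1,x2,x3,x4=0110]: 00000000  (ones: 0)
  rows 56-63 [x1,x2,x3,x4=0111]: 00000000  (ones: 0)
  rows 64-71 [x1,x2,x3,x4=1000]: 01010000  (ones: 2)
  rows 72-79 [x1,x2,x3,x4=1001]: 01010000  (ones: 2)
  rows 80-87 [x1,x2,x3,x4=1010]: 11000000  (ones: 2)
  rows 88-95 [x1,x2,x3,x4=1011]: 11110000  (ones: 4)
  rows 96-103 [x1,x2,x3,x4=1100]: 00000000  (ones: 0)
  rows 104-111 [x1,x2,x3,x4=1101]: 00000000  (ones: 0)
  rows 112-119 [x1,x2,x3,x4=1110]: 00000000  (ones: 0)
  rows 120-127 [x1,x2,x3,x4=1111]: 00000000  (ones: 0)
Satisfying assignments = 0+0+0+0+0+0+0+0+2+2+2+4+0+0+0+0 = 10

10


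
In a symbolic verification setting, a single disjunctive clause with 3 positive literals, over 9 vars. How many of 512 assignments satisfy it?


Step 1: Total=2^9=512
Step 2: Unsat when all 3 false: 2^6=64
Step 3: Sat=512-64=448

448


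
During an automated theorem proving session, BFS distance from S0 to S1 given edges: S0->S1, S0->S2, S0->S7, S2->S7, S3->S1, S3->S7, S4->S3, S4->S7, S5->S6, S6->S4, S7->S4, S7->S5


BFS layer-by-layer from S0:
  dist 0: {S0}
  dist 1: {S1, S2, S7}
  -> S1 reached at distance 1
Shortest path length = 1

1


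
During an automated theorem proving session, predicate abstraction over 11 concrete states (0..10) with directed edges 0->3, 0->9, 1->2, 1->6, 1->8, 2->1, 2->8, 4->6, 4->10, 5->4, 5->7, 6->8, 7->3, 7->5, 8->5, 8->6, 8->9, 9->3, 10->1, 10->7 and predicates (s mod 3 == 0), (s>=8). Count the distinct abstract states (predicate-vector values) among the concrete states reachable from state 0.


BFS from 0:
Concrete reachable: {0, 3, 9}
Abstract via predicates (s mod 3 == 0), (s>=8):
  (1,0) <- {0, 3}
  (1,1) <- {9}
Distinct abstract states = 2

2


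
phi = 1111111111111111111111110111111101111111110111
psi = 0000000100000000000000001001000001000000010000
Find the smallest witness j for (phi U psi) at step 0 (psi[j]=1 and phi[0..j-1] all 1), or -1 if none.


(phi U psi) at 0: need smallest j with psi[j]=1 and phi[i]=1 for all i in [0,j).
Scan from step 0:
  step 0: phi=1, psi=0 -> continue
  step 1: phi=1, psi=0 -> continue
  step 2: phi=1, psi=0 -> continue
  step 3: phi=1, psi=0 -> continue
  step 7: psi=1 and phi held for [0,7) -> witness found
Witness step = 7

7


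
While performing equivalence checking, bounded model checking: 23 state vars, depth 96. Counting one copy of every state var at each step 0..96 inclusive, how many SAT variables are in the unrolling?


BMC unrolls to depth k, creating one copy of each state var for steps 0..k.
Step count = 96 + 1 = 97 (steps 0 through 96)
Vars per step = 23
Total = 23 * 97 = 2231

2231


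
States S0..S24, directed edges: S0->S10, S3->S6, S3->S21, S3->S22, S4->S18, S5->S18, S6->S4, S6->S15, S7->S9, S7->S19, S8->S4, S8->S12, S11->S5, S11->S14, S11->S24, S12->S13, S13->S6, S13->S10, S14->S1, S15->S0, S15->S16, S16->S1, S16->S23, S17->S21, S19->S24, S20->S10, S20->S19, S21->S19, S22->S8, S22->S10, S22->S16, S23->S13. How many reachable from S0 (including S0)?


BFS from S0:
  layer 0: {S0}
  layer 1: {S10}
Reachable set: {S0, S10}
Count = 2

2


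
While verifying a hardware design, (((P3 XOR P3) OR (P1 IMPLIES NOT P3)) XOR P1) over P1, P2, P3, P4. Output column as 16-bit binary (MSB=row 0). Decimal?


Formula: (((P3 XOR P3) OR (P1 IMPLIES NOT P3)) XOR P1) over P1, P2, P3, P4 (16 rows)
Evaluate each row (bits = P1,P2,P3,P4, MSB first):
  row 0 [0000]: (((0 XOR 0) OR (0 IMPLIES NOT 0)) XOR 0) -> 1
  row 1 [0001]: (((0 XOR 0) OR (0 IMPLIES NOT 0)) XOR 0) -> 1
  row 2 [0010]: (((1 XOR 1) OR (0 IMPLIES NOT 1)) XOR 0) -> 1
  row 3 [0011]: (((1 XOR 1) OR (0 IMPLIES NOT 1)) XOR 0) -> 1
  row 4 [0100]: (((0 XOR 0) OR (0 IMPLIES NOT 0)) XOR 0) -> 1
  row 5 [0101]: (((0 XOR 0) OR (0 IMPLIES NOT 0)) XOR 0) -> 1
  row 6 [0110]: (((1 XOR 1) OR (0 IMPLIES NOT 1)) XOR 0) -> 1
  row 7 [0111]: (((1 XOR 1) OR (0 IMPLIES NOT 1)) XOR 0) -> 1
  row 8 [1000]: (((0 XOR 0) OR (1 IMPLIES NOT 0)) XOR 1) -> 0
  row 9 [1001]: (((0 XOR 0) OR (1 IMPLIES NOT 0)) XOR 1) -> 0
  row 10 [1010]: (((1 XOR 1) OR (1 IMPLIES NOT 1)) XOR 1) -> 1
  row 11 [1011]: (((1 XOR 1) OR (1 IMPLIES NOT 1)) XOR 1) -> 1
  row 12 [1100]: (((0 XOR 0) OR (1 IMPLIES NOT 0)) XOR 1) -> 0
  row 13 [1101]: (((0 XOR 0) OR (1 IMPLIES NOT 0)) XOR 1) -> 0
  row 14 [1110]: (((1 XOR 1) OR (1 IMPLIES NOT 1)) XOR 1) -> 1
  row 15 [1111]: (((1 XOR 1) OR (1 IMPLIES NOT 1)) XOR 1) -> 1
Full result column, 4 rows per line (P1,P2 fixed per line; P3,P4 runs 00..11 left to right):
  rows 0-3 [P1,P2=00]: 1111  = hex F
  rows 4-7 [P1,P2=01]: 1111  = hex F
  rows 8-11 [P1,P2=10]: 0011  = hex 3
  rows 12-15 [P1,P2=11]: 0011  = hex 3
Output column (row 0 .. row 15) = 1111111100110011
Output column grouped in 4s = 1111 1111 0011 0011 = 0xFF33
Convert to decimal digit by digit (value = value*16 + digit):
  F -> 15
  15*16 + 15 (F) = 255
  255*16 + 3 = 4083
  4083*16 + 3 = 65331
Decimal = 65331

65331


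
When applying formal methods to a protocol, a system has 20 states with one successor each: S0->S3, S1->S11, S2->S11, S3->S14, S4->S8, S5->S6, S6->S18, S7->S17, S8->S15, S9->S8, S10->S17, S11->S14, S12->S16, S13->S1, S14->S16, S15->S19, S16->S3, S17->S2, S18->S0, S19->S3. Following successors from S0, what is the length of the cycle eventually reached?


Trace from S0 until a state repeats:
  S0 -> S3 -> S14 -> S16 -> S3
S3 first seen at step 1, revisited at step 4.
Cycle length = 4 - 1 = 3

3


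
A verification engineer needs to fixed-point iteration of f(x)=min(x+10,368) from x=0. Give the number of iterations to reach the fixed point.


Step 1: x=0, cap=368, increment=10
Step 2: x grows by 10 each step until capped at 368; fixed point is x=368
Step 3: iterations = ceil(368/10) = 37

37


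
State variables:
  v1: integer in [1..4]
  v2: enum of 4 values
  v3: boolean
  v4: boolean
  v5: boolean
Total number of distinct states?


State space = product of domain sizes of all variables.
Domain sizes:
  v1 (integer in [1..4]): 4
  v2 (enum of 4 values): 4
  v3 (boolean): 2
  v4 (boolean): 2
  v5 (boolean): 2
Product = 4 * 4 * 2 * 2 * 2 = 128

128


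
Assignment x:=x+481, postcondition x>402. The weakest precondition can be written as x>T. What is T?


Formula: wp(x:=E, P) = P[E/x] (substitute E for x in postcondition)
Step 1: Postcondition: x>402
Step 2: Substitute x+481 for x: x+481>402
Step 3: Solve for x: x > 402-481 = -79

-79


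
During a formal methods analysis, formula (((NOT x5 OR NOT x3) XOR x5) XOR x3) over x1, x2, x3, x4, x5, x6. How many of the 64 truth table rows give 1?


Formula: (((NOT x5 OR NOT x3) XOR x5) XOR x3) over 6 vars (64 rows)
Evaluate each row (x1, x2, x3, x4, x5, x6 as bits, MSB first):
  row 0 [000000]: (((NOT 0 OR NOT 0) XOR 0) XOR 0) -> 1
  row 1 [000001]: (((NOT 0 OR NOT 0) XOR 0) XOR 0) -> 1
  row 2 [000010]: (((NOT 1 OR NOT 0) XOR 1) XOR 0) -> 0
  row 3 [000011]: (((NOT 1 OR NOT 0) XOR 1) XOR 0) -> 0
  row 4 [000100]: (((NOT 0 OR NOT 0) XOR 0) XOR 0) -> 1
  (every remaining row is evaluated the same way; all 64 results are listed next)
Full result column, 8 rows per line (x1,x2,x3 fixed per line; x4,x5,x6 runs 000..111 left to right):
  rows 0-7 [x1,x2,x3=000]: 11001100  (ones: 4)
  rows 8-15 [x1,x2,x3=001]: 00000000  (ones: 0)
  rows 16-23 [x1,x2,x3=010]: 11001100  (ones: 4)
  rows 24-31 [x1,x2,x3=011]: 00000000  (ones: 0)
  rows 32-39 [x1,x2,x3=100]: 11001100  (ones: 4)
  rows 40-47 [x1,x2,x3=101]: 00000000  (ones: 0)
  rows 48-55 [x1,x2,x3=110]: 11001100  (ones: 4)
  rows 56-63 [x1,x2,x3=111]: 00000000  (ones: 0)
Count of 1-rows = 4+0+4+0+4+0+4+0 = 16

16


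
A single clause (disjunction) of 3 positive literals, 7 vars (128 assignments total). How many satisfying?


Step 1: Total=2^7=128
Step 2: Unsat when all 3 false: 2^4=16
Step 3: Sat=128-16=112

112


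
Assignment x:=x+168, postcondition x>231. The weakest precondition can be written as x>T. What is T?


Formula: wp(x:=E, P) = P[E/x] (substitute E for x in postcondition)
Step 1: Postcondition: x>231
Step 2: Substitute x+168 for x: x+168>231
Step 3: Solve for x: x > 231-168 = 63

63


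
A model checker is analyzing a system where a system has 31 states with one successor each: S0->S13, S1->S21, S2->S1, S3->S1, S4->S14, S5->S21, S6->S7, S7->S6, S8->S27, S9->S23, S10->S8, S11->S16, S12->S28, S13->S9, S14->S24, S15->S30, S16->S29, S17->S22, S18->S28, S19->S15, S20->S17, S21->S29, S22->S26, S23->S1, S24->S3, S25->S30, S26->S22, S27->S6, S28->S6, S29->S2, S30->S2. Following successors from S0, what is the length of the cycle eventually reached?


Trace from S0 until a state repeats:
  S0 -> S13 -> S9 -> S23 -> S1 -> S21 -> S29 -> S2 -> S1
S1 first seen at step 4, revisited at step 8.
Cycle length = 8 - 4 = 4

4


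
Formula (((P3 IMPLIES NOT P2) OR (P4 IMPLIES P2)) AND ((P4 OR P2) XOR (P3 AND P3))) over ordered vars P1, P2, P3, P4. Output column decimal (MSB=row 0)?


Formula: (((P3 IMPLIES NOT P2) OR (P4 IMPLIES P2)) AND ((P4 OR P2) XOR (P3 AND P3))) over P1, P2, P3, P4 (16 rows)
Evaluate each row (bits = P1,P2,P3,P4, MSB first):
  row 0 [0000]: (((0 IMPLIES NOT 0) OR (0 IMPLIES 0)) AND ((0 OR 0) XOR (0 AND 0))) -> 0
  row 1 [0001]: (((0 IMPLIES NOT 0) OR (1 IMPLIES 0)) AND ((1 OR 0) XOR (0 AND 0))) -> 1
  row 2 [0010]: (((1 IMPLIES NOT 0) OR (0 IMPLIES 0)) AND ((0 OR 0) XOR (1 AND 1))) -> 1
  row 3 [0011]: (((1 IMPLIES NOT 0) OR (1 IMPLIES 0)) AND ((1 OR 0) XOR (1 AND 1))) -> 0
  row 4 [0100]: (((0 IMPLIES NOT 1) OR (0 IMPLIES 1)) AND ((0 OR 1) XOR (0 AND 0))) -> 1
  row 5 [0101]: (((0 IMPLIES NOT 1) OR (1 IMPLIES 1)) AND ((1 OR 1) XOR (0 AND 0))) -> 1
  row 6 [0110]: (((1 IMPLIES NOT 1) OR (0 IMPLIES 1)) AND ((0 OR 1) XOR (1 AND 1))) -> 0
  row 7 [0111]: (((1 IMPLIES NOT 1) OR (1 IMPLIES 1)) AND ((1 OR 1) XOR (1 AND 1))) -> 0
  row 8 [1000]: (((0 IMPLIES NOT 0) OR (0 IMPLIES 0)) AND ((0 OR 0) XOR (0 AND 0))) -> 0
  row 9 [1001]: (((0 IMPLIES NOT 0) OR (1 IMPLIES 0)) AND ((1 OR 0) XOR (0 AND 0))) -> 1
  row 10 [1010]: (((1 IMPLIES NOT 0) OR (0 IMPLIES 0)) AND ((0 OR 0) XOR (1 AND 1))) -> 1
  row 11 [1011]: (((1 IMPLIES NOT 0) OR (1 IMPLIES 0)) AND ((1 OR 0) XOR (1 AND 1))) -> 0
  row 12 [1100]: (((0 IMPLIES NOT 1) OR (0 IMPLIES 1)) AND ((0 OR 1) XOR (0 AND 0))) -> 1
  row 13 [1101]: (((0 IMPLIES NOT 1) OR (1 IMPLIES 1)) AND ((1 OR 1) XOR (0 AND 0))) -> 1
  row 14 [1110]: (((1 IMPLIES NOT 1) OR (0 IMPLIES 1)) AND ((0 OR 1) XOR (1 AND 1))) -> 0
  row 15 [1111]: (((1 IMPLIES NOT 1) OR (1 IMPLIES 1)) AND ((1 OR 1) XOR (1 AND 1))) -> 0
Full result column, 4 rows per line (P1,P2 fixed per line; P3,P4 runs 00..11 left to right):
  rows 0-3 [P1,P2=00]: 0110  = hex 6
  rows 4-7 [P1,P2=01]: 1100  = hex C
  rows 8-11 [P1,P2=10]: 0110  = hex 6
  rows 12-15 [P1,P2=11]: 1100  = hex C
Output column (row 0 .. row 15) = 0110110001101100
Output column grouped in 4s = 0110 1100 0110 1100 = 0x6C6C
Convert to decimal digit by digit (value = value*16 + digit):
  6 -> 6
  6*16 + 12 (C) = 108
  108*16 + 6 = 1734
  1734*16 + 12 (C) = 27756
Decimal = 27756

27756


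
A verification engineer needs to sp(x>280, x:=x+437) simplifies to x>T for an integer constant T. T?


Formula: sp(P, x:=E) = exists old_x. (x = E[old_x/x]) AND P[old_x/x] (old_x is the value of x before the assignment; eliminate old_x by solving x = E[old_x/x] for old_x)
Step 1: Precondition P: x>280, i.e. old_x > 280
Step 2: Assignment gives x = old_x + 437, so old_x = x - 437
Step 3: Substitute into P: x - 437 > 280
Step 4: Simplify: x > 280+437 = 717

717


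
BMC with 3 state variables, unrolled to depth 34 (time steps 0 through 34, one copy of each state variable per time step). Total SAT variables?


BMC unrolls to depth k, creating one copy of each state var for steps 0..k.
Step count = 34 + 1 = 35 (steps 0 through 34)
Vars per step = 3
Total = 3 * 35 = 105

105


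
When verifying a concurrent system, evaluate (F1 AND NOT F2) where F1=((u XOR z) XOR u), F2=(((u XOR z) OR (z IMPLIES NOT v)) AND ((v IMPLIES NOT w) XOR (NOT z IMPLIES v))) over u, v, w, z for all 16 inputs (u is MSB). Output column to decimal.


F1 = ((u XOR z) XOR u)
F2 = (((u XOR z) OR (z IMPLIES NOT v)) AND ((v IMPLIES NOT w) XOR (NOT z IMPLIES v)))
Counterexample to F1=>F2 is where F1=1 and F2=0.
Evaluate each row (bits = u,v,w,z, MSB first):
  row 0 [0000]: F1=0 F2=1 -> F1&~F2 -> 0
  row 1 [0001]: F1=1 F2=0 -> F1&~F2 -> 1
  row 2 [0010]: F1=0 F2=1 -> F1&~F2 -> 0
  row 3 [0011]: F1=1 F2=0 -> F1&~F2 -> 1
  row 4 [0100]: F1=0 F2=0 -> F1&~F2 -> 0
  row 5 [0101]: F1=1 F2=0 -> F1&~F2 -> 1
  row 6 [0110]: F1=0 F2=1 -> F1&~F2 -> 0
  row 7 [0111]: F1=1 F2=1 -> F1&~F2 -> 0
  row 8 [1000]: F1=0 F2=1 -> F1&~F2 -> 0
  row 9 [1001]: F1=1 F2=0 -> F1&~F2 -> 1
  row 10 [1010]: F1=0 F2=1 -> F1&~F2 -> 0
  row 11 [1011]: F1=1 F2=0 -> F1&~F2 -> 1
  row 12 [1100]: F1=0 F2=0 -> F1&~F2 -> 0
  row 13 [1101]: F1=1 F2=0 -> F1&~F2 -> 1
  row 14 [1110]: F1=0 F2=1 -> F1&~F2 -> 0
  row 15 [1111]: F1=1 F2=0 -> F1&~F2 -> 1
Full result column, 4 rows per line (u,v fixed per line; w,z runs 00..11 left to right):
  rows 0-3 [u,v=00]: 0101  = hex 5
  rows 4-7 [u,v=01]: 0100  = hex 4
  rows 8-11 [u,v=10]: 0101  = hex 5
  rows 12-15 [u,v=11]: 0101  = hex 5
Counterexample vector (row 0 .. row 15) = 0101010001010101
Output column grouped in 4s = 0101 0100 0101 0101 = 0x5455
Convert to decimal digit by digit (value = value*16 + digit):
  5 -> 5
  5*16 + 4 = 84
  84*16 + 5 = 1349
  1349*16 + 5 = 21589
Decimal = 21589

21589


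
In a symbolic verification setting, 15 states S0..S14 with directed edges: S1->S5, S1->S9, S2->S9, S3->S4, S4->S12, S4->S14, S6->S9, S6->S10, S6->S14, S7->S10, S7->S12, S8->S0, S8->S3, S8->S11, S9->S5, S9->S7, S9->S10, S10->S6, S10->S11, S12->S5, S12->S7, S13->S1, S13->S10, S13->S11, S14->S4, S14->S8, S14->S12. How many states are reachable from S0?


BFS from S0:
  layer 0: {S0}
Reachable set: {S0}
Count = 1

1


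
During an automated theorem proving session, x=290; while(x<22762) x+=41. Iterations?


Step 1: x goes from 290 toward 22762 by 41; the body runs while x<22762, so iterations = ceil((bound-start)/step)
Step 2: Distance=22472
Step 3: ceil(22472/41)=549

549


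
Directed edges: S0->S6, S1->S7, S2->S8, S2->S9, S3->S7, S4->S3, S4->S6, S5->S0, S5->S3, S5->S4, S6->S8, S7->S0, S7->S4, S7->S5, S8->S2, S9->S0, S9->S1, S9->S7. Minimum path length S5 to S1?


BFS layer-by-layer from S5:
  dist 0: {S5}
  dist 1: {S0, S3, S4}
  dist 2: {S6, S7}
  dist 3: {S8}
  dist 4: {S2}
  dist 5: {S9}
  dist 6: {S1}
  -> S1 reached at distance 6
Shortest path length = 6

6


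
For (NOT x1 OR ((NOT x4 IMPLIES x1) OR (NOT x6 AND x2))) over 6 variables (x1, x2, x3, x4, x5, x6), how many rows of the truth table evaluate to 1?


Formula: (NOT x1 OR ((NOT x4 IMPLIES x1) OR (NOT x6 AND x2))) over 6 vars (64 rows)
Evaluate each row (x1, x2, x3, x4, x5, x6 as bits, MSB first):
  row 0 [000000]: (NOT 0 OR ((NOT 0 IMPLIES 0) OR (NOT 0 AND 0))) -> 1
  row 1 [000001]: (NOT 0 OR ((NOT 0 IMPLIES 0) OR (NOT 1 AND 0))) -> 1
  row 2 [000010]: (NOT 0 OR ((NOT 0 IMPLIES 0) OR (NOT 0 AND 0))) -> 1
  row 3 [000011]: (NOT 0 OR ((NOT 0 IMPLIES 0) OR (NOT 1 AND 0))) -> 1
  row 4 [000100]: (NOT 0 OR ((NOT 1 IMPLIES 0) OR (NOT 0 AND 0))) -> 1
  (every remaining row is evaluated the same way; all 64 results are listed next)
Full result column, 8 rows per line (x1,x2,x3 fixed per line; x4,x5,x6 runs 000..111 left to right):
  rows 0-7 [x1,x2,x3=000]: 11111111  (ones: 8)
  rows 8-15 [x1,x2,x3=001]: 11111111  (ones: 8)
  rows 16-23 [x1,x2,x3=010]: 11111111  (ones: 8)
  rows 24-31 [x1,x2,x3=011]: 11111111  (ones: 8)
  rows 32-39 [x1,x2,x3=100]: 11111111  (ones: 8)
  rows 40-47 [x1,x2,x3=101]: 11111111  (ones: 8)
  rows 48-55 [x1,x2,x3=110]: 11111111  (ones: 8)
  rows 56-63 [x1,x2,x3=111]: 11111111  (ones: 8)
Count of 1-rows = 8+8+8+8+8+8+8+8 = 64

64
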